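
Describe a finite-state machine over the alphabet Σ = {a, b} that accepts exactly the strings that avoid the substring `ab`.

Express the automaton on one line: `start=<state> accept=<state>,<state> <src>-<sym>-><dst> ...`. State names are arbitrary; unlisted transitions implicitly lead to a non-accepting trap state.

start=q0 accept=q0,q1 q0-a->q1 q0-b->q0 q1-a->q1 q1-b->q2 q2-a->q2 q2-b->q2

This is the complement of 'contains `ab`'. Use the same substring-matching states — q0 through q2 holding how much of `ab` has just been matched — but flip the accepting set: everything except the trap q2 accepts.
With 3 states:
        a   b  
>* q0   q1  q0 
 * q1   q1  q2 
   q2   q2  q2 
(> = start, * = accepting)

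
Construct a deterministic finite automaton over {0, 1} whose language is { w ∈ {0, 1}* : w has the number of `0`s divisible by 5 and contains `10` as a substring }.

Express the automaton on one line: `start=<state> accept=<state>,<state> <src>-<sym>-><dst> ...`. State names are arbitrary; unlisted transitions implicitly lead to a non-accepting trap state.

start=S0 accept=S10 S0-0->S1 S0-1->S2 S1-0->S3 S1-1->S4 S2-0->S4 S2-1->S2 S3-0->S5 S3-1->S6 S4-0->S6 S4-1->S4 S5-0->S7 S5-1->S8 S6-0->S8 S6-1->S6 S7-0->S0 S7-1->S9 S8-0->S9 S8-1->S8 S9-0->S10 S9-1->S9 S10-0->S4 S10-1->S10

Handle the two conditions separately and then intersect. The first has 5 states tracking the count of `0`s modulo 5; the second has 3 states tracking whether and how much of `10` has been seen. A product state is a pair (one from each), accepting exactly when both do. Equivalent product states are then merged.
An 11-state machine:
          0    1  
>  S0     S1   S2 
   S1     S3   S4 
   S2     S4   S2 
   S3     S5   S6 
   S4     S6   S4 
   S5     S7   S8 
   S6     S8   S6 
   S7     S0   S9 
   S8     S9   S8 
   S9    S10   S9 
 * S10    S4  S10 
(> = start, * = accepting)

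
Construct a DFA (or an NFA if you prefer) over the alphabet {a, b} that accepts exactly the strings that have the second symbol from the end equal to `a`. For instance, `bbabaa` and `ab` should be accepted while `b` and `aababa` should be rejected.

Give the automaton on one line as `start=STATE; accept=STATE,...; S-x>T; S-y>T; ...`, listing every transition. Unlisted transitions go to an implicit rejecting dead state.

A DFA must remember the last 2 symbols (since which symbol is second-to-last isn't known until the input ends). Use one state per possible window of the last ≤2 symbols; accept from those whose window starts with `a`.
A 7-state machine:
        a   b  
>  S0   S1  S2 
   S1   S3  S4 
   S2   S5  S6 
 * S3   S3  S4 
 * S4   S5  S6 
   S5   S3  S4 
   S6   S5  S6 
(> = start, * = accepting)

start=S0; accept=S3,S4; S0-a>S1; S0-b>S2; S1-a>S3; S1-b>S4; S2-a>S5; S2-b>S6; S3-a>S3; S3-b>S4; S4-a>S5; S4-b>S6; S5-a>S3; S5-b>S4; S6-a>S5; S6-b>S6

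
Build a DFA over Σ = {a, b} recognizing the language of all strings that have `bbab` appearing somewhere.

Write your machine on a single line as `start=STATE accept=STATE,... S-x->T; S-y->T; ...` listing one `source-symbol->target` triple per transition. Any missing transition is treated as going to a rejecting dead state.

States s0..s3 record the length of the longest prefix of `bbab` that matches the current input suffix. Reaching s4 means `bbab` has been seen, and we stay there forever. Accept from s4.
With 5 states:
        a   b  
>  s0   s0  s1 
   s1   s0  s2 
   s2   s3  s2 
   s3   s0  s4 
 * s4   s4  s4 
(> = start, * = accepting)

start=s0; accept=s4; s0-a->s0; s0-b->s1; s1-a->s0; s1-b->s2; s2-a->s3; s2-b->s2; s3-a->s0; s3-b->s4; s4-a->s4; s4-b->s4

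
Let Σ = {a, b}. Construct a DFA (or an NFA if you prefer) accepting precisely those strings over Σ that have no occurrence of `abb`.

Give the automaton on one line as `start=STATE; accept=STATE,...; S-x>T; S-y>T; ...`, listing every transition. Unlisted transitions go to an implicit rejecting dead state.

Track partial matches of the forbidden pattern `abb`. State S3 is a dead state reached once `abb` has occurred; every other state accepts. S0 means no part of `abb` is currently matched.
4 states suffice.
        a   b  
>* S0   S1  S0 
 * S1   S1  S2 
 * S2   S1  S3 
   S3   S3  S3 
(> = start, * = accepting)

start=S0; accept=S0,S1,S2; S0-a>S1; S0-b>S0; S1-a>S1; S1-b>S2; S2-a>S1; S2-b>S3; S3-a>S3; S3-b>S3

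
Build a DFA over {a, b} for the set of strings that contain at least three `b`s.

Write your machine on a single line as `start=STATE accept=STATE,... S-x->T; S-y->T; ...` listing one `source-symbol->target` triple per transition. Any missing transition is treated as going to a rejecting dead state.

Count `b`s, saturating at 4: states S0 through S3 mean 0 through 3 `b`s seen; S4 means more than 3. Each `b` increments (capped at S4); other symbols loop. Accept from {S3, S4}.
A 5-state machine:
        a   b  
>  S0   S0  S1 
   S1   S1  S2 
   S2   S2  S3 
 * S3   S3  S4 
 * S4   S4  S4 
(> = start, * = accepting)

start=S0; accept=S3,S4; S0-a->S0; S0-b->S1; S1-a->S1; S1-b->S2; S2-a->S2; S2-b->S3; S3-a->S3; S3-b->S4; S4-a->S4; S4-b->S4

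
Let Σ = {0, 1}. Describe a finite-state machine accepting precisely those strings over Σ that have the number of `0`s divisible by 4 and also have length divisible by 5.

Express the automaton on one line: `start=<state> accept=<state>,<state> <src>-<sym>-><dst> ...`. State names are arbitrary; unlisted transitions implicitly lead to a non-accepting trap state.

Build one automaton per condition and run them in lockstep. One (4 states) tracks the count of `0`s modulo 4; the other (5 states) tracks the input length modulo 5. Each combined state is a pair, one component from each; accept when both components accept.
With 20 states:
       0  1 
>* A   B  C 
   B   D  E 
   C   E  F 
   D   G  H 
   E   H  I 
   F   I  J 
   G   K  L 
   H   L  M 
   I   M  N 
   J   N  K 
   K   O  A 
   L   A  P 
   M   P  Q 
   N   Q  O 
   O   R  B 
   P   C  S 
   Q   S  R 
   R   T  D 
   S   F  T 
   T   J  G 
(> = start, * = accepting)

start=A accept=A A-0->B A-1->C B-0->D B-1->E C-0->E C-1->F D-0->G D-1->H E-0->H E-1->I F-0->I F-1->J G-0->K G-1->L H-0->L H-1->M I-0->M I-1->N J-0->N J-1->K K-0->O K-1->A L-0->A L-1->P M-0->P M-1->Q N-0->Q N-1->O O-0->R O-1->B P-0->C P-1->S Q-0->S Q-1->R R-0->T R-1->D S-0->F S-1->T T-0->J T-1->G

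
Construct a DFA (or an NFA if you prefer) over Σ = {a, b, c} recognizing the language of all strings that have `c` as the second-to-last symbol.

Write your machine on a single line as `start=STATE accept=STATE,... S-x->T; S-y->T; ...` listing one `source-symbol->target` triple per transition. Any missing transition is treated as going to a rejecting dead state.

A DFA must remember the last 2 symbols (since which symbol is second-to-last isn't known until the input ends). Use one state per possible window of the last ≤2 symbols; accept from those whose window starts with `c`.
13 states suffice.
          a    b    c  
>  s0     s1   s2   s3 
   s1     s4   s5   s6 
   s2     s7   s8   s9 
   s3    s10  s11  s12 
   s4     s4   s5   s6 
   s5     s7   s8   s9 
   s6    s10  s11  s12 
   s7     s4   s5   s6 
   s8     s7   s8   s9 
   s9    s10  s11  s12 
 * s10    s4   s5   s6 
 * s11    s7   s8   s9 
 * s12   s10  s11  s12 
(> = start, * = accepting)

start=s0; accept=s10,s11,s12; s0-a->s1; s0-b->s2; s0-c->s3; s1-a->s4; s1-b->s5; s1-c->s6; s2-a->s7; s2-b->s8; s2-c->s9; s3-a->s10; s3-b->s11; s3-c->s12; s4-a->s4; s4-b->s5; s4-c->s6; s5-a->s7; s5-b->s8; s5-c->s9; s6-a->s10; s6-b->s11; s6-c->s12; s7-a->s4; s7-b->s5; s7-c->s6; s8-a->s7; s8-b->s8; s8-c->s9; s9-a->s10; s9-b->s11; s9-c->s12; s10-a->s4; s10-b->s5; s10-c->s6; s11-a->s7; s11-b->s8; s11-c->s9; s12-a->s10; s12-b->s11; s12-c->s12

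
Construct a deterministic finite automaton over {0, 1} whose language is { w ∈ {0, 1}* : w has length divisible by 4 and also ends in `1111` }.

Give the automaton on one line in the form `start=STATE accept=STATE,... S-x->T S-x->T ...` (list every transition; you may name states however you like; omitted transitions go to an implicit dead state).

start=s0 accept=s13 s0-0->s1 s0-1->s2 s1-0->s3 s1-1->s4 s2-0->s3 s2-1->s5 s3-0->s6 s3-1->s7 s4-0->s6 s4-1->s8 s5-0->s6 s5-1->s9 s6-0->s0 s6-1->s10 s7-0->s0 s7-1->s11 s8-0->s0 s8-1->s12 s9-0->s0 s9-1->s13 s10-0->s1 s10-1->s14 s11-0->s1 s11-1->s15 s12-0->s1 s12-1->s16 s13-0->s1 s13-1->s16 s14-0->s3 s14-1->s17 s15-0->s3 s15-1->s18 s16-0->s3 s16-1->s18 s17-0->s6 s17-1->s19 s18-0->s6 s18-1->s19 s19-0->s0 s19-1->s13

Build one automaton per condition and run them in lockstep. One (4 states) tracks the input length modulo 4; the other (5 states) tracks how much of the suffix `1111` has currently been matched. Each combined state is a pair, one component from each; accept when both components accept.
With 20 states:
          0    1  
>  s0     s1   s2 
   s1     s3   s4 
   s2     s3   s5 
   s3     s6   s7 
   s4     s6   s8 
   s5     s6   s9 
   s6     s0  s10 
   s7     s0  s11 
   s8     s0  s12 
   s9     s0  s13 
   s10    s1  s14 
   s11    s1  s15 
   s12    s1  s16 
 * s13    s1  s16 
   s14    s3  s17 
   s15    s3  s18 
   s16    s3  s18 
   s17    s6  s19 
   s18    s6  s19 
   s19    s0  s13 
(> = start, * = accepting)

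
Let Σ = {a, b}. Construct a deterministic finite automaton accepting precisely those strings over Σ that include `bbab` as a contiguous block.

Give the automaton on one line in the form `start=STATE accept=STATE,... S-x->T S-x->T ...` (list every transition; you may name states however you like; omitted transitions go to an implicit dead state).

States s0..s3 record the length of the longest prefix of `bbab` that matches the current input suffix. Reaching s4 means `bbab` has been seen, and we stay there forever. Accept from s4.
A 5-state machine:
        a   b  
>  s0   s0  s1 
   s1   s0  s2 
   s2   s3  s2 
   s3   s0  s4 
 * s4   s4  s4 
(> = start, * = accepting)

start=s0 accept=s4 s0-a->s0 s0-b->s1 s1-a->s0 s1-b->s2 s2-a->s3 s2-b->s2 s3-a->s0 s3-b->s4 s4-a->s4 s4-b->s4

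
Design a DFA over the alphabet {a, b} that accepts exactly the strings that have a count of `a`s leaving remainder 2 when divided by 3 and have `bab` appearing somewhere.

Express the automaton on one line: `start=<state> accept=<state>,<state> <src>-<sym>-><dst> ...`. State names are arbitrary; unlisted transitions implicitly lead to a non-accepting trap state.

start=s0 accept=s10 s0-a->s1 s0-b->s2 s1-a->s3 s1-b->s4 s2-a->s5 s2-b->s2 s3-a->s0 s3-b->s6 s4-a->s7 s4-b->s4 s5-a->s3 s5-b->s8 s6-a->s9 s6-b->s6 s7-a->s0 s7-b->s10 s8-a->s10 s8-b->s8 s9-a->s1 s9-b->s11 s10-a->s11 s10-b->s10 s11-a->s8 s11-b->s11

Handle the two conditions separately and then intersect. The first has 3 states tracking the count of `a`s modulo 3; the second has 4 states tracking whether and how much of `bab` has been seen. A product state is a pair (one from each), accepting exactly when both do.
With 12 states:
          a    b  
>  s0     s1   s2 
   s1     s3   s4 
   s2     s5   s2 
   s3     s0   s6 
   s4     s7   s4 
   s5     s3   s8 
   s6     s9   s6 
   s7     s0  s10 
   s8    s10   s8 
   s9     s1  s11 
 * s10   s11  s10 
   s11    s8  s11 
(> = start, * = accepting)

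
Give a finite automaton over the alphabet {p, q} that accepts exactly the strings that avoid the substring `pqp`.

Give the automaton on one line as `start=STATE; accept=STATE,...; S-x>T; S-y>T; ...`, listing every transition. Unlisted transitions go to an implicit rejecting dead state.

start=A; accept=A,B,C; A-p>B; A-q>A; B-p>B; B-q>C; C-p>D; C-q>A; D-p>D; D-q>D

Track partial matches of the forbidden pattern `pqp`. State D is a dead state reached once `pqp` has occurred; every other state accepts. A means no part of `pqp` is currently matched.
A 4-state machine:
       p  q 
>* A   B  A 
 * B   B  C 
 * C   D  A 
   D   D  D 
(> = start, * = accepting)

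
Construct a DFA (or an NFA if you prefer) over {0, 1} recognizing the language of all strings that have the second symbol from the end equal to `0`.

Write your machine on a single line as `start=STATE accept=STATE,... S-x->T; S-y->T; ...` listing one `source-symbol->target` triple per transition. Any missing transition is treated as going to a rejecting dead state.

A DFA must remember the last 2 symbols (since which symbol is second-to-last isn't known until the input ends). Use one state per possible window of the last ≤2 symbols; accept from those whose window starts with `0`.
A 7-state machine:
       0  1 
>  A   B  C 
   B   D  E 
   C   F  G 
 * D   D  E 
 * E   F  G 
   F   D  E 
   G   F  G 
(> = start, * = accepting)

start=A; accept=D,E; A-0->B; A-1->C; B-0->D; B-1->E; C-0->F; C-1->G; D-0->D; D-1->E; E-0->F; E-1->G; F-0->D; F-1->E; G-0->F; G-1->G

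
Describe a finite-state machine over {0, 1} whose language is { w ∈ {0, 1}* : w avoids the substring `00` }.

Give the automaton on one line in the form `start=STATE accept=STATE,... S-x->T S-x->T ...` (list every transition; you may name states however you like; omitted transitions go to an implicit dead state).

This is the complement of 'contains `00`'. Use the same substring-matching states — S0 through S2 holding how much of `00` has just been matched — but flip the accepting set: everything except the trap S2 accepts.
3 states suffice.
        0   1  
>* S0   S1  S0 
 * S1   S2  S0 
   S2   S2  S2 
(> = start, * = accepting)

start=S0 accept=S0,S1 S0-0->S1 S0-1->S0 S1-0->S2 S1-1->S0 S2-0->S2 S2-1->S2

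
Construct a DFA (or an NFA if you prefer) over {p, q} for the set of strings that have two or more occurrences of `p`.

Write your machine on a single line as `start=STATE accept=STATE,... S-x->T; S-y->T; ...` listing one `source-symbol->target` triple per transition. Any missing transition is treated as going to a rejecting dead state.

Count `p`s, saturating at 3: states S0 through S2 mean 0 through 2 `p`s seen; S3 means more than 2. Each `p` increments (capped at S3); other symbols loop. Accept from {S2, S3}.
With 4 states:
        p   q  
>  S0   S1  S0 
   S1   S2  S1 
 * S2   S3  S2 
 * S3   S3  S3 
(> = start, * = accepting)

start=S0; accept=S2,S3; S0-p->S1; S0-q->S0; S1-p->S2; S1-q->S1; S2-p->S3; S2-q->S2; S3-p->S3; S3-q->S3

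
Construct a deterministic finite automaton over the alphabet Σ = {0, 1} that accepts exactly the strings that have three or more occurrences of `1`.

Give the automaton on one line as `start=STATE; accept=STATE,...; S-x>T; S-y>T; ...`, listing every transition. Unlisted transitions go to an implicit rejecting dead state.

Count `1`s, saturating at 4: states s0 through s3 mean 0 through 3 `1`s seen; s4 means more than 3. Each `1` increments (capped at s4); other symbols loop. Accept from {s3, s4}.
        0   1  
>  s0   s0  s1 
   s1   s1  s2 
   s2   s2  s3 
 * s3   s3  s4 
 * s4   s4  s4 
(> = start, * = accepting)

start=s0; accept=s3,s4; s0-0>s0; s0-1>s1; s1-0>s1; s1-1>s2; s2-0>s2; s2-1>s3; s3-0>s3; s3-1>s4; s4-0>s4; s4-1>s4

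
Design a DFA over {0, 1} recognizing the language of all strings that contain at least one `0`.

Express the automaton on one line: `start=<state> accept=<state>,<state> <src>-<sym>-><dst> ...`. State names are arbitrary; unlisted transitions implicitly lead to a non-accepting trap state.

Count `0`s, saturating at 2: state S0 means no `0` yet, S1 means one `0` seen, S2 means more than one. Each `0` increments (capped at S2); other symbols loop. Accept from {S1, S2}.
With 3 states:
        0   1  
>  S0   S1  S0 
 * S1   S2  S1 
 * S2   S2  S2 
(> = start, * = accepting)

start=S0 accept=S1,S2 S0-0->S1 S0-1->S0 S1-0->S2 S1-1->S1 S2-0->S2 S2-1->S2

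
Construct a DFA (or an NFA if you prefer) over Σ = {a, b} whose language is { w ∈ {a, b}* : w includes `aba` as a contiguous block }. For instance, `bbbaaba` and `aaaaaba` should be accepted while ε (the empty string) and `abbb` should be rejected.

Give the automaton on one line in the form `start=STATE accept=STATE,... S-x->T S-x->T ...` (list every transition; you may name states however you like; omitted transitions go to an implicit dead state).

Track how much of `aba` has been matched so far: state s0 is no progress, s3 is the absorbing accept state reached once `aba` has occurred. Intermediate states record partial matches; on a mismatch, fall back to the longest reusable overlap.
        a   b  
>  s0   s1  s0 
   s1   s1  s2 
   s2   s3  s0 
 * s3   s3  s3 
(> = start, * = accepting)

start=s0 accept=s3 s0-a->s1 s0-b->s0 s1-a->s1 s1-b->s2 s2-a->s3 s2-b->s0 s3-a->s3 s3-b->s3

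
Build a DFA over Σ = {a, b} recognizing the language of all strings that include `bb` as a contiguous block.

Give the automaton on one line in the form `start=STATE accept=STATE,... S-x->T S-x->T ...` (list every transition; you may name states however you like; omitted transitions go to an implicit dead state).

start=S0 accept=S2 S0-a->S0 S0-b->S1 S1-a->S0 S1-b->S2 S2-a->S2 S2-b->S2

States S0..S1 record the length of the longest prefix of `bb` that matches the current input suffix. Reaching S2 means `bb` has been seen, and we stay there forever. Accept from S2.
With 3 states:
        a   b  
>  S0   S0  S1 
   S1   S0  S2 
 * S2   S2  S2 
(> = start, * = accepting)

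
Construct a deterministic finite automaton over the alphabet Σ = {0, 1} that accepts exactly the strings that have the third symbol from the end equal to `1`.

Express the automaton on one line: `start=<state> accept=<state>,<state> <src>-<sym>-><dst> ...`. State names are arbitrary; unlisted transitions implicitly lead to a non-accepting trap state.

start=q0 accept=q11,q12,q13,q14 q0-0->q1 q0-1->q2 q1-0->q3 q1-1->q4 q2-0->q5 q2-1->q6 q3-0->q7 q3-1->q8 q4-0->q9 q4-1->q10 q5-0->q11 q5-1->q12 q6-0->q13 q6-1->q14 q7-0->q7 q7-1->q8 q8-0->q9 q8-1->q10 q9-0->q11 q9-1->q12 q10-0->q13 q10-1->q14 q11-0->q7 q11-1->q8 q12-0->q9 q12-1->q10 q13-0->q11 q13-1->q12 q14-0->q13 q14-1->q14

Because acceptance depends on a position counted from the end, the machine has to buffer the most recent 3 symbols. Make each state the string of the last up-to-3 symbols read; on input `x` shift the window left and append `x`. Accept when the buffered window has length 3 and begins with `1`.
A 15-state machine:
          0    1  
>  q0     q1   q2 
   q1     q3   q4 
   q2     q5   q6 
   q3     q7   q8 
   q4     q9  q10 
   q5    q11  q12 
   q6    q13  q14 
   q7     q7   q8 
   q8     q9  q10 
   q9    q11  q12 
   q10   q13  q14 
 * q11    q7   q8 
 * q12    q9  q10 
 * q13   q11  q12 
 * q14   q13  q14 
(> = start, * = accepting)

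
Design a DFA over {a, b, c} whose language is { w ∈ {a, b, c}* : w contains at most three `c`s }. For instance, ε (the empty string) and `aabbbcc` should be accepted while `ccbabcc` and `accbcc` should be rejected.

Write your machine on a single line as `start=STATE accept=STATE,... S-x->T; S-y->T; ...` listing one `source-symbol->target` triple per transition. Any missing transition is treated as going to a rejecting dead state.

Count `c`s, saturating at 4: states S0 through S3 mean 0 through 3 `c`s seen; S4 means more than 3. Each `c` increments (capped at S4); other symbols loop. Accept from {S0, S1, S2, S3}.
        a   b   c  
>* S0   S0  S0  S1 
 * S1   S1  S1  S2 
 * S2   S2  S2  S3 
 * S3   S3  S3  S4 
   S4   S4  S4  S4 
(> = start, * = accepting)

start=S0; accept=S0,S1,S2,S3; S0-a->S0; S0-b->S0; S0-c->S1; S1-a->S1; S1-b->S1; S1-c->S2; S2-a->S2; S2-b->S2; S2-c->S3; S3-a->S3; S3-b->S3; S3-c->S4; S4-a->S4; S4-b->S4; S4-c->S4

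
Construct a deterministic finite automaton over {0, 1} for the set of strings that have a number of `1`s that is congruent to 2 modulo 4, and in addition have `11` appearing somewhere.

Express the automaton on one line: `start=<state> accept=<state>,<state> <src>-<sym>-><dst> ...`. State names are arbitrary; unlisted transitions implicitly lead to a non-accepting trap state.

start=S0 accept=S3 S0-0->S0 S0-1->S1 S1-0->S2 S1-1->S3 S2-0->S2 S2-1->S4 S3-0->S3 S3-1->S5 S4-0->S6 S4-1->S5 S5-0->S5 S5-1->S7 S6-0->S6 S6-1->S8 S7-0->S7 S7-1->S9 S8-0->S10 S8-1->S7 S9-0->S9 S9-1->S3 S10-0->S10 S10-1->S11 S11-0->S0 S11-1->S9

Run two small machines in parallel and take their product. The first has 4 states tracking the count of `1`s modulo 4; the second has 3 states tracking whether and how much of `11` has been seen. A product state is a pair (one from each), accepting exactly when both do.
A 12-state machine:
          0    1  
>  S0     S0   S1 
   S1     S2   S3 
   S2     S2   S4 
 * S3     S3   S5 
   S4     S6   S5 
   S5     S5   S7 
   S6     S6   S8 
   S7     S7   S9 
   S8    S10   S7 
   S9     S9   S3 
   S10   S10  S11 
   S11    S0   S9 
(> = start, * = accepting)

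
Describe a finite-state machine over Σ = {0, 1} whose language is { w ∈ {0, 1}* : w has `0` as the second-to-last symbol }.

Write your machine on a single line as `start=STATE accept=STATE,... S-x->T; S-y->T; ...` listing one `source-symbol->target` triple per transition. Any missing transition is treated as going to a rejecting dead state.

Because acceptance depends on a position counted from the end, the machine has to buffer the most recent 2 symbols. Make each state the string of the last up-to-2 symbols read; on input `x` shift the window left and append `x`. Accept when the buffered window has length 2 and begins with `0`.
        0   1  
>  q0   q1  q2 
   q1   q3  q4 
   q2   q5  q6 
 * q3   q3  q4 
 * q4   q5  q6 
   q5   q3  q4 
   q6   q5  q6 
(> = start, * = accepting)

start=q0; accept=q3,q4; q0-0->q1; q0-1->q2; q1-0->q3; q1-1->q4; q2-0->q5; q2-1->q6; q3-0->q3; q3-1->q4; q4-0->q5; q4-1->q6; q5-0->q3; q5-1->q4; q6-0->q5; q6-1->q6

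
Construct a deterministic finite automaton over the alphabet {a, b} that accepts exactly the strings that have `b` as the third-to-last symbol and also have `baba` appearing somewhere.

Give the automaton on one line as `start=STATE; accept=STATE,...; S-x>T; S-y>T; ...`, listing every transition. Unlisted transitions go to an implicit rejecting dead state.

Handle the two conditions separately and then intersect. The first has 15 states tracking the last 3 symbols read; the second has 5 states tracking whether and how much of `baba` has been seen. A product state is a pair (one from each), accepting exactly when both do. Equivalent product states are then merged.
12 states suffice.
          a    b  
>  S0     S0   S1 
   S1     S2   S1 
   S2     S0   S3 
   S3     S4   S1 
   S4     S5   S6 
 * S5     S7   S8 
 * S6     S4   S9 
   S7     S7   S8 
   S8     S4   S9 
   S9    S10  S11 
 * S10    S5   S6 
 * S11   S10  S11 
(> = start, * = accepting)

start=S0; accept=S5,S6,S10,S11; S0-a>S0; S0-b>S1; S1-a>S2; S1-b>S1; S2-a>S0; S2-b>S3; S3-a>S4; S3-b>S1; S4-a>S5; S4-b>S6; S5-a>S7; S5-b>S8; S6-a>S4; S6-b>S9; S7-a>S7; S7-b>S8; S8-a>S4; S8-b>S9; S9-a>S10; S9-b>S11; S10-a>S5; S10-b>S6; S11-a>S10; S11-b>S11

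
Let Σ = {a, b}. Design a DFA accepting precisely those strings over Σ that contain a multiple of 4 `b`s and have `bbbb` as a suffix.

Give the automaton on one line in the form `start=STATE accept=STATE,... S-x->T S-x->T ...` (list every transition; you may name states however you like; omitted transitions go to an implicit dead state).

Handle the two conditions separately and then intersect. One (4 states) tracks the count of `b`s modulo 4; the other (5 states) tracks how much of the suffix `bbbb` has currently been matched. Each combined state is a pair, one component from each; accept when both components accept. Minimizing collapses redundant product states.
An 8-state machine:
        a   b  
>  q0   q0  q1 
   q1   q2  q3 
   q2   q2  q4 
   q3   q4  q5 
   q4   q4  q6 
   q5   q6  q7 
   q6   q6  q0 
 * q7   q0  q1 
(> = start, * = accepting)

start=q0 accept=q7 q0-a->q0 q0-b->q1 q1-a->q2 q1-b->q3 q2-a->q2 q2-b->q4 q3-a->q4 q3-b->q5 q4-a->q4 q4-b->q6 q5-a->q6 q5-b->q7 q6-a->q6 q6-b->q0 q7-a->q0 q7-b->q1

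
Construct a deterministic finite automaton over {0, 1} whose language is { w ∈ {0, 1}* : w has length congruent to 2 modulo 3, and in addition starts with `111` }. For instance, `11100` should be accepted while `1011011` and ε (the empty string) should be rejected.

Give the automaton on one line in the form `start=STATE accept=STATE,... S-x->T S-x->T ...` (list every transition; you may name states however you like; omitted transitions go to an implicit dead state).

start=A accept=I A-0->B A-1->C B-0->D B-1->D C-0->D C-1->E D-0->F D-1->F E-0->F E-1->G F-0->B F-1->B G-0->H G-1->H H-0->I H-1->I I-0->G I-1->G

Handle the two conditions separately and then intersect. One (3 states) tracks the input length modulo 3; the other (5 states) tracks whether the input so far still matches the prefix `111`. Each combined state is a pair, one component from each; accept when both components accept.
9 states suffice.
       0  1 
>  A   B  C 
   B   D  D 
   C   D  E 
   D   F  F 
   E   F  G 
   F   B  B 
   G   H  H 
   H   I  I 
 * I   G  G 
(> = start, * = accepting)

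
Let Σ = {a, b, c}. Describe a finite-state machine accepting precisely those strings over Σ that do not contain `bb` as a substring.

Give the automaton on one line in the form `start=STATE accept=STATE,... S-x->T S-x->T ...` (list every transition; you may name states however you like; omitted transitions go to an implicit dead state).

start=s0 accept=s0,s1 s0-a->s0 s0-b->s1 s0-c->s0 s1-a->s0 s1-b->s2 s1-c->s0 s2-a->s2 s2-b->s2 s2-c->s2

This is the complement of 'contains `bb`'. Use the same substring-matching states — s0 through s2 holding how much of `bb` has just been matched — but flip the accepting set: everything except the trap s2 accepts.
With 3 states:
        a   b   c  
>* s0   s0  s1  s0 
 * s1   s0  s2  s0 
   s2   s2  s2  s2 
(> = start, * = accepting)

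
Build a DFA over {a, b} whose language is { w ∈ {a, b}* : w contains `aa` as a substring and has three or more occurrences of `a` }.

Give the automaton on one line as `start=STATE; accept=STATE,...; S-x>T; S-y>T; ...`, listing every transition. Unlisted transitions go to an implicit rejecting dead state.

Handle the two conditions separately and then intersect. The first has 3 states tracking whether and how much of `aa` has been seen; the second has 5 states tracking the count of `a`s, saturating at 4. A product state is a pair (one from each), accepting exactly when both do.
          a    b  
>  s0     s1   s0 
   s1     s2   s3 
   s2     s4   s2 
   s3     s5   s3 
 * s4     s6   s4 
   s5     s4   s7 
 * s6     s6   s6 
   s7     s8   s7 
   s8     s6   s9 
   s9    s10   s9 
   s10    s6  s11 
   s11   s10  s11 
(> = start, * = accepting)

start=s0; accept=s4,s6; s0-a>s1; s0-b>s0; s1-a>s2; s1-b>s3; s2-a>s4; s2-b>s2; s3-a>s5; s3-b>s3; s4-a>s6; s4-b>s4; s5-a>s4; s5-b>s7; s6-a>s6; s6-b>s6; s7-a>s8; s7-b>s7; s8-a>s6; s8-b>s9; s9-a>s10; s9-b>s9; s10-a>s6; s10-b>s11; s11-a>s10; s11-b>s11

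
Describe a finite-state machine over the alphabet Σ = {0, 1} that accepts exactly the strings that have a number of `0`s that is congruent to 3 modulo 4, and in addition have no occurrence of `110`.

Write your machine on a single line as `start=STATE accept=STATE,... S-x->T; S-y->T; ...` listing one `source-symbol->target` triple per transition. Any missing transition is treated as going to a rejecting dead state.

Build one automaton per condition and run them in lockstep. The first has 4 states tracking the count of `0`s modulo 4; the second has 4 states tracking partial matches of the forbidden pattern `110`. A product state is a pair (one from each), accepting exactly when both do. Minimizing collapses redundant product states.
10 states suffice.
        0   1  
>  q0   q1  q2 
   q1   q3  q4 
   q2   q1  q5 
   q3   q6  q7 
   q4   q3  q5 
   q5   q5  q5 
 * q6   q0  q8 
   q7   q6  q5 
 * q8   q0  q9 
 * q9   q5  q9 
(> = start, * = accepting)

start=q0; accept=q6,q8,q9; q0-0->q1; q0-1->q2; q1-0->q3; q1-1->q4; q2-0->q1; q2-1->q5; q3-0->q6; q3-1->q7; q4-0->q3; q4-1->q5; q5-0->q5; q5-1->q5; q6-0->q0; q6-1->q8; q7-0->q6; q7-1->q5; q8-0->q0; q8-1->q9; q9-0->q5; q9-1->q9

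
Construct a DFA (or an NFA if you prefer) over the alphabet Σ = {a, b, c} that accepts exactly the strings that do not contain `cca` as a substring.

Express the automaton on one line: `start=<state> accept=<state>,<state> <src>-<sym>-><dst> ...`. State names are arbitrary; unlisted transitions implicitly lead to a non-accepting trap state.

start=s0 accept=s0,s1,s2 s0-a->s0 s0-b->s0 s0-c->s1 s1-a->s0 s1-b->s0 s1-c->s2 s2-a->s3 s2-b->s0 s2-c->s2 s3-a->s3 s3-b->s3 s3-c->s3

This is the complement of 'contains `cca`'. Use the same substring-matching states — s0 through s3 holding how much of `cca` has just been matched — but flip the accepting set: everything except the trap s3 accepts.
With 4 states:
        a   b   c  
>* s0   s0  s0  s1 
 * s1   s0  s0  s2 
 * s2   s3  s0  s2 
   s3   s3  s3  s3 
(> = start, * = accepting)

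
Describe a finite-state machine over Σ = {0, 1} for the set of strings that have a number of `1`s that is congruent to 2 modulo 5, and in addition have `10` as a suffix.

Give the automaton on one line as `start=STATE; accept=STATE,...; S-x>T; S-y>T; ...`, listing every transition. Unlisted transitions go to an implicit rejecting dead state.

start=s0; accept=s3; s0-0>s0; s0-1>s1; s1-0>s1; s1-1>s2; s2-0>s3; s2-1>s4; s3-0>s5; s3-1>s4; s4-0>s4; s4-1>s6; s5-0>s5; s5-1>s4; s6-0>s6; s6-1>s0

Run two small machines in parallel and take their product. One (5 states) tracks the count of `1`s modulo 5; the other (3 states) tracks how much of the suffix `10` has currently been matched. Each combined state is a pair, one component from each; accept when both components accept. After merging equivalent states the machine shrinks.
7 states suffice.
        0   1  
>  s0   s0  s1 
   s1   s1  s2 
   s2   s3  s4 
 * s3   s5  s4 
   s4   s4  s6 
   s5   s5  s4 
   s6   s6  s0 
(> = start, * = accepting)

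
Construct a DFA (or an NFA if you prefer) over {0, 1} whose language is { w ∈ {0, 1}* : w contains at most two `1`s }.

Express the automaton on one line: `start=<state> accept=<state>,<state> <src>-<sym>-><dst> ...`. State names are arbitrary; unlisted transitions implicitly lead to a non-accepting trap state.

start=q0 accept=q0,q1,q2 q0-0->q0 q0-1->q1 q1-0->q1 q1-1->q2 q2-0->q2 q2-1->q3 q3-0->q3 q3-1->q3

Count `1`s, saturating at 3: states q0 through q2 mean 0 through 2 `1`s seen; q3 means more than 2. Each `1` increments (capped at q3); other symbols loop. Accept from {q0, q1, q2}.
        0   1  
>* q0   q0  q1 
 * q1   q1  q2 
 * q2   q2  q3 
   q3   q3  q3 
(> = start, * = accepting)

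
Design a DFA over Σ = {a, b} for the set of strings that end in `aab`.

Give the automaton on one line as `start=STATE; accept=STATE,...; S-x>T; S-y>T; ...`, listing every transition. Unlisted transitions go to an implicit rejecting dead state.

Remember how much of `aab` the current input suffix matches. State S0 means no match yet; S1 means the last symbol is `a`; S2 means the last 2 symbols are `aa`; S3 means the last 3 symbols are `aab`. Only S3 accepts. On a mismatch, fall back to the longest proper suffix that is still a prefix of `aab`.
4 states suffice.
        a   b  
>  S0   S1  S0 
   S1   S2  S0 
   S2   S2  S3 
 * S3   S1  S0 
(> = start, * = accepting)

start=S0; accept=S3; S0-a>S1; S0-b>S0; S1-a>S2; S1-b>S0; S2-a>S2; S2-b>S3; S3-a>S1; S3-b>S0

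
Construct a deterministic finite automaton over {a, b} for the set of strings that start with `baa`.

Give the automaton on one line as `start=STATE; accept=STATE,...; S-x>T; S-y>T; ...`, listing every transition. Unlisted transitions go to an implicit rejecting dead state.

Walk along `baa` while the input agrees: from S0 take `b` to S1, and so on. Any deviation drops to the rejecting sink S4. Once S3 is reached the prefix is confirmed and every continuation is accepted.
        a   b  
>  S0   S4  S1 
   S1   S2  S4 
   S2   S3  S4 
 * S3   S3  S3 
   S4   S4  S4 
(> = start, * = accepting)

start=S0; accept=S3; S0-a>S4; S0-b>S1; S1-a>S2; S1-b>S4; S2-a>S3; S2-b>S4; S3-a>S3; S3-b>S3; S4-a>S4; S4-b>S4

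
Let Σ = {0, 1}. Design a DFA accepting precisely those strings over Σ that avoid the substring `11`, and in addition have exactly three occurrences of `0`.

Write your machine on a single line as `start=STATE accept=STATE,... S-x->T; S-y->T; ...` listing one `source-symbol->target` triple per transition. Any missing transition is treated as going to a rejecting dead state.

start=A; accept=G,I; A-0->B; A-1->C; B-0->D; B-1->E; C-0->B; C-1->F; D-0->G; D-1->H; E-0->D; E-1->F; F-0->F; F-1->F; G-0->F; G-1->I; H-0->G; H-1->F; I-0->F; I-1->F

Build one automaton per condition and run them in lockstep. One (3 states) tracks partial matches of the forbidden pattern `11`; the other (5 states) tracks the count of `0`s, saturating at 4. Each combined state is a pair, one component from each; accept when both components accept. Minimizing collapses redundant product states.
A 9-state machine:
       0  1 
>  A   B  C 
   B   D  E 
   C   B  F 
   D   G  H 
   E   D  F 
   F   F  F 
 * G   F  I 
   H   G  F 
 * I   F  F 
(> = start, * = accepting)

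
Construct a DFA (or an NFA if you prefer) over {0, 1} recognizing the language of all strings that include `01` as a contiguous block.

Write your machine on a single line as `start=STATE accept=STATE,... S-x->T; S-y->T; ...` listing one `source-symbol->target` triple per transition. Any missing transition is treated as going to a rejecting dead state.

States S0..S1 record the length of the longest prefix of `01` that matches the current input suffix. Reaching S2 means `01` has been seen, and we stay there forever. Accept from S2.
A 3-state machine:
        0   1  
>  S0   S1  S0 
   S1   S1  S2 
 * S2   S2  S2 
(> = start, * = accepting)

start=S0; accept=S2; S0-0->S1; S0-1->S0; S1-0->S1; S1-1->S2; S2-0->S2; S2-1->S2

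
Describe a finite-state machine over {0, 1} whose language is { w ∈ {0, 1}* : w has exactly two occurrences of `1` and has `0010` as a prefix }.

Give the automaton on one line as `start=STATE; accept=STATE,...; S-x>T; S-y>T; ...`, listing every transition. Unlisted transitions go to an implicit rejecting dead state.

start=q0; accept=q6; q0-0>q1; q0-1>q2; q1-0>q3; q1-1>q2; q2-0>q2; q2-1>q2; q3-0>q2; q3-1>q4; q4-0>q5; q4-1>q2; q5-0>q5; q5-1>q6; q6-0>q6; q6-1>q2

Build one automaton per condition and run them in lockstep. The first has 4 states tracking the count of `1`s, saturating at 3; the second has 6 states tracking whether the input so far still matches the prefix `0010`. A product state is a pair (one from each), accepting exactly when both do. Minimizing collapses redundant product states.
With 7 states:
        0   1  
>  q0   q1  q2 
   q1   q3  q2 
   q2   q2  q2 
   q3   q2  q4 
   q4   q5  q2 
   q5   q5  q6 
 * q6   q6  q2 
(> = start, * = accepting)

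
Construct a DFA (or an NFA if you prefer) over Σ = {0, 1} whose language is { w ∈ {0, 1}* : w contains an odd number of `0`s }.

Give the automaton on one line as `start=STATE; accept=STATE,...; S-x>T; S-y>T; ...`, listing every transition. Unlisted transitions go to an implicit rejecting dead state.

The only thing that matters is how many `0`s have appeared, reduced mod 2. Use one state per residue: q0 for 0, …, q1 for 1. Reading `0` moves to the next residue; anything else stays put. q1 is accepting.
With 2 states:
        0   1  
>  q0   q1  q0 
 * q1   q0  q1 
(> = start, * = accepting)

start=q0; accept=q1; q0-0>q1; q0-1>q0; q1-0>q0; q1-1>q1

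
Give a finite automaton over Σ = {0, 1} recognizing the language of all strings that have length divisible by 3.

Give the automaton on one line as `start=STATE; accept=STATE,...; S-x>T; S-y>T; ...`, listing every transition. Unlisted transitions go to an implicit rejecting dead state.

start=A; accept=A; A-0>B; A-1>B; B-0>C; B-1>C; C-0>A; C-1>A

Only the length mod 3 matters, so use a 3-cycle: from any state, every input symbol moves to the next state, wrapping C back to A. Mark A accepting.
A 3-state machine:
       0  1 
>* A   B  B 
   B   C  C 
   C   A  A 
(> = start, * = accepting)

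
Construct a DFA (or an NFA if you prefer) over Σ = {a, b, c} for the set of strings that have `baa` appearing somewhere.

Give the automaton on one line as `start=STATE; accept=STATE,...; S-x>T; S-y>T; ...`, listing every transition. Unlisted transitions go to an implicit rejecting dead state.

Track how much of `baa` has been matched so far: state s0 is no progress, s3 is the absorbing accept state reached once `baa` has occurred. Intermediate states record partial matches; on a mismatch, fall back to the longest reusable overlap.
A 4-state machine:
        a   b   c  
>  s0   s0  s1  s0 
   s1   s2  s1  s0 
   s2   s3  s1  s0 
 * s3   s3  s3  s3 
(> = start, * = accepting)

start=s0; accept=s3; s0-a>s0; s0-b>s1; s0-c>s0; s1-a>s2; s1-b>s1; s1-c>s0; s2-a>s3; s2-b>s1; s2-c>s0; s3-a>s3; s3-b>s3; s3-c>s3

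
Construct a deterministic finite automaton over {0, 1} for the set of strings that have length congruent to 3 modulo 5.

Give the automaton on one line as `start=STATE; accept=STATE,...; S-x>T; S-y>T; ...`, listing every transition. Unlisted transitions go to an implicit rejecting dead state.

start=s0; accept=s3; s0-0>s1; s0-1>s1; s1-0>s2; s1-1>s2; s2-0>s3; s2-1>s3; s3-0>s4; s3-1>s4; s4-0>s0; s4-1>s0

Only the length mod 5 matters, so use a 5-cycle: from any state, every input symbol moves to the next state, wrapping s4 back to s0. Mark s3 accepting.
A 5-state machine:
        0   1  
>  s0   s1  s1 
   s1   s2  s2 
   s2   s3  s3 
 * s3   s4  s4 
   s4   s0  s0 
(> = start, * = accepting)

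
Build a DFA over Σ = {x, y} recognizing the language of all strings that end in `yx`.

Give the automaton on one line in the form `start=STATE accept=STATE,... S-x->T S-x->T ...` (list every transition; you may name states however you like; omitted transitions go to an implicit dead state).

Remember how much of `yx` the current input suffix matches. State q0 means no match yet; q1 means the last symbol is `y`; q2 means the last 2 symbols are `yx`. Only q2 accepts. On a mismatch, fall back to the longest proper suffix that is still a prefix of `yx`.
3 states suffice.
        x   y  
>  q0   q0  q1 
   q1   q2  q1 
 * q2   q0  q1 
(> = start, * = accepting)

start=q0 accept=q2 q0-x->q0 q0-y->q1 q1-x->q2 q1-y->q1 q2-x->q0 q2-y->q1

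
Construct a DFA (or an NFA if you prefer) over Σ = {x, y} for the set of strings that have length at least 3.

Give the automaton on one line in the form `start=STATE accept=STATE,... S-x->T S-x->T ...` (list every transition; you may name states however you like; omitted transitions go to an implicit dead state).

start=q0 accept=q3,q4 q0-x->q1 q0-y->q1 q1-x->q2 q1-y->q2 q2-x->q3 q2-y->q3 q3-x->q4 q3-y->q4 q4-x->q4 q4-y->q4

Count input length up to 4: every symbol moves from q0 toward q4, which means 'more than 3' and absorbs. Accept from {q3, q4}.
5 states suffice.
        x   y  
>  q0   q1  q1 
   q1   q2  q2 
   q2   q3  q3 
 * q3   q4  q4 
 * q4   q4  q4 
(> = start, * = accepting)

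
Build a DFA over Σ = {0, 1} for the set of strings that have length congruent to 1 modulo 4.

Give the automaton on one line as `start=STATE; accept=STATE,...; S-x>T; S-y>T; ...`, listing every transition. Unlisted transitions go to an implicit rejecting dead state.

Count input length modulo 4: every symbol advances one step around the cycle S0 → S1 → S2 → S3 → S0. Accept at S1.
A 4-state machine:
        0   1  
>  S0   S1  S1 
 * S1   S2  S2 
   S2   S3  S3 
   S3   S0  S0 
(> = start, * = accepting)

start=S0; accept=S1; S0-0>S1; S0-1>S1; S1-0>S2; S1-1>S2; S2-0>S3; S2-1>S3; S3-0>S0; S3-1>S0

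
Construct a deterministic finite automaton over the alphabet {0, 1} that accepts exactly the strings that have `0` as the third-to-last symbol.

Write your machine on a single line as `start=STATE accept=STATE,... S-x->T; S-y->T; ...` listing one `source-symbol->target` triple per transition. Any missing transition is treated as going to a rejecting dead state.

start=S0; accept=S7,S8,S9,S10; S0-0->S1; S0-1->S2; S1-0->S3; S1-1->S4; S2-0->S5; S2-1->S6; S3-0->S7; S3-1->S8; S4-0->S9; S4-1->S10; S5-0->S11; S5-1->S12; S6-0->S13; S6-1->S14; S7-0->S7; S7-1->S8; S8-0->S9; S8-1->S10; S9-0->S11; S9-1->S12; S10-0->S13; S10-1->S14; S11-0->S7; S11-1->S8; S12-0->S9; S12-1->S10; S13-0->S11; S13-1->S12; S14-0->S13; S14-1->S14

A DFA must remember the last 3 symbols (since which symbol is third-to-last isn't known until the input ends). Use one state per possible window of the last ≤3 symbols; accept from those whose window starts with `0`.
          0    1  
>  S0     S1   S2 
   S1     S3   S4 
   S2     S5   S6 
   S3     S7   S8 
   S4     S9  S10 
   S5    S11  S12 
   S6    S13  S14 
 * S7     S7   S8 
 * S8     S9  S10 
 * S9    S11  S12 
 * S10   S13  S14 
   S11    S7   S8 
   S12    S9  S10 
   S13   S11  S12 
   S14   S13  S14 
(> = start, * = accepting)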